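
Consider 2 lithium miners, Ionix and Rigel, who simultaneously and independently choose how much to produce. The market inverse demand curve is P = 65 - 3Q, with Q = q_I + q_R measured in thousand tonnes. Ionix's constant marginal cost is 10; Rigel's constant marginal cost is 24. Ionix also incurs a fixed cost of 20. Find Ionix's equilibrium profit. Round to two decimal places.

Ionix's profit: π_I = (65 - 3Q)q_I - (10q_I). Setting ∂π_I/∂q_I = 0: 55 - 6q_I - 3(q_R) = 0.
Rigel's first-order condition: 41 - 6q_R - 3(q_I) = 0.
Rearranging gives the reaction functions q_I = (55 - 3q_R)/6 and q_R = (41 - 3q_I)/6.
Substituting one into the other gives q_I = 23/3 and q_R = 3.
Price P = 65 - 3·(32/3) = 33.
Ionix's profit: (33 - 10)·(23/3) - 20 = 469/3.

156.33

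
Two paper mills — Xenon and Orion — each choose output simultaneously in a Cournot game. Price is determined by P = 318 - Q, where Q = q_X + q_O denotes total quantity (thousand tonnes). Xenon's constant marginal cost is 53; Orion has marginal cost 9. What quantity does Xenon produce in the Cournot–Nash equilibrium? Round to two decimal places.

Xenon's profit: π_X = (318 - Q)q_X - (53q_X). Setting ∂π_X/∂q_X = 0: 265 - 2q_X - (q_O) = 0.
Orion's profit: π_O = (318 - Q)q_O - (9q_O). Setting ∂π_O/∂q_O = 0: 309 - 2q_O - (q_X) = 0.
So q_X = (265 - q_O)/2 and q_O = (309 - q_X)/2.
Solving the pair: q_X = 221/3, q_O = 353/3.

73.67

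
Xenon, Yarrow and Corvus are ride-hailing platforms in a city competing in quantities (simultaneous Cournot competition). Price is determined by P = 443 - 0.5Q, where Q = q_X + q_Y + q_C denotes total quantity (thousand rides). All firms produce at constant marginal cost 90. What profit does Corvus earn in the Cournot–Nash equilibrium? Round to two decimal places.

A representative firm's profit is π_i = q_i(443 - 0.5Q) - 90q_i.
Setting ∂π_i/∂q_i = 0 with rivals' quantities fixed: 353 - q_i - (1/2)·Σ_{j≠i} q_j = 0.
By symmetry each firm produces the same amount; substituting Σ_{j≠i} q_j = 2q_i yields q_i = 353/2.
Price P = 443 - (1/2)·(1059/2) = 713/4.
Corvus's profit: (713/4 - 90)·(353/2) = 15576.1250.

15576.13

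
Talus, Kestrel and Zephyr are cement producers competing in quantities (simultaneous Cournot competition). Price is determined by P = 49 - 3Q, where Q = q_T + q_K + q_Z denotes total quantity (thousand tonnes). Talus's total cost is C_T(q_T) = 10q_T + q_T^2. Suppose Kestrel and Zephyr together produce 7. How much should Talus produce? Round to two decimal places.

With rivals' combined output fixed at 7, Talus's profit is π_T = (49 - 3·7 - 3q_T)q_T - (10q_T + q_T²) = (28 - 3q_T)q_T - (10q_T + q_T²).
∂π_T/∂q_T = 18 - 8q_T = 0, so q_T = 9/4.

2.25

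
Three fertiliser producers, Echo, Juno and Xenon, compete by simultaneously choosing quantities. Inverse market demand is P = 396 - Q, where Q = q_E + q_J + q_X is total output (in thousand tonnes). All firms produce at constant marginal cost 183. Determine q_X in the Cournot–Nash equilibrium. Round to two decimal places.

Each firm earns π_i = (396 - Q)q_i - 183q_i.
Setting ∂π_i/∂q_i = 0 with rivals' quantities fixed: 213 - 2q_i - Σ_{j≠i} q_j = 0.
By symmetry each firm produces the same amount; substituting Σ_{j≠i} q_j = 2q_i yields q_i = 213/4.

53.25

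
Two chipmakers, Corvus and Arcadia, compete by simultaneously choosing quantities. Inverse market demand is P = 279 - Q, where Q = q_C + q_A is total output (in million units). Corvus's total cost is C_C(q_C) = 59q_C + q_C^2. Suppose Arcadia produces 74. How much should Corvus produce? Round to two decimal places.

With the rival's output fixed at 74, Corvus's profit is π_C = (279 - 74 - q_C)q_C - (59q_C + q_C²) = (205 - q_C)q_C - (59q_C + q_C²).
∂π_C/∂q_C = 146 - 4q_C = 0, so q_C = 73/2.

36.50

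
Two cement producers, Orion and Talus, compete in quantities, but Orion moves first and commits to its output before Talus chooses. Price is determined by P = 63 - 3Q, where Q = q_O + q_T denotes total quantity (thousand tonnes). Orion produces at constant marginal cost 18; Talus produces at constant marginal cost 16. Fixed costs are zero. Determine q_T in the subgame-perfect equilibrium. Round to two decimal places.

4.25

Solve by backward induction. Given q_O, the follower Talus maximises π_T = (63 - 3q_O - 3q_T)q_T - 16q_T.
Setting the follower's marginal profit to zero, 47 - 3q_O - 6q_T = 0, i.e. q_T = (47 - 3q_O)/6.
The leader anticipates this reaction. Substituting into P = 63 - 3Q gives P = 79/2 - (3/2)q_O, so π_O = (79/2 - (3/2)q_O)q_O - 18q_O.
Maximising: ∂π_O/∂q_O = 43/2 - 3q_O = 0, giving q_O = 43/6.
Then q_T = (47 - 3·(43/6))/6 = 17/4.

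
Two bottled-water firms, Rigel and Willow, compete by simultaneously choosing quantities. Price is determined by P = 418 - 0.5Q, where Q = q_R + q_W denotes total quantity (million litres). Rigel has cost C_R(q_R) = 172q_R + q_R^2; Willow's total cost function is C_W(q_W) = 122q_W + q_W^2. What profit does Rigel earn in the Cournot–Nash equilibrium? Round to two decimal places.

Rigel's profit: π_R = (418 - 0.5Q)q_R - (172q_R + q_R²). Setting ∂π_R/∂q_R = 0: 246 - 3q_R - (1/2)(q_W) = 0.
Willow's profit: π_W = (418 - 0.5Q)q_W - (122q_W + q_W²). Setting ∂π_W/∂q_W = 0: 296 - 3q_W - (1/2)(q_R) = 0.
Best responses: q_R = (246 - (1/2)q_W)/3, q_W = (296 - (1/2)q_R)/3.
Solving the pair: q_R = 472/7, q_W = 612/7.
Price P = 418 - (1/2)·(1084/7) = 340.5714.
Rigel's profit: 340.5714·(472/7) - 172·(472/7) - (472/7)² = 6819.9184.

6819.92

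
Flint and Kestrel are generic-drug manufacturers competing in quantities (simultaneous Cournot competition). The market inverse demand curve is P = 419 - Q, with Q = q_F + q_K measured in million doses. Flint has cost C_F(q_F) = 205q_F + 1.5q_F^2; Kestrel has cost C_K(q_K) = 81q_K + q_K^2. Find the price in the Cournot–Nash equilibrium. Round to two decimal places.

Flint's profit: π_F = (419 - Q)q_F - (205q_F + (3/2)q_F²). Setting ∂π_F/∂q_F = 0: 214 - 5q_F - (q_K) = 0.
Kestrel's profit: π_K = (419 - Q)q_K - (81q_K + q_K²). Setting ∂π_K/∂q_K = 0: 338 - 4q_K - (q_F) = 0.
So q_F = (214 - q_K)/5 and q_K = (338 - q_F)/4.
Solving the pair: q_F = 518/19, q_K = 1476/19.
Total output Q = 1994/19, so price P = 419 - 1994/19 = 314.0526.

314.05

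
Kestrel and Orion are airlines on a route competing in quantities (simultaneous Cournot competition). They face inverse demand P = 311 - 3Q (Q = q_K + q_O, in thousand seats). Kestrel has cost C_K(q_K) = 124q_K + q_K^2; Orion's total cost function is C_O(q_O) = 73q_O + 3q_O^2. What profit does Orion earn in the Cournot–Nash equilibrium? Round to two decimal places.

1429.77

Kestrel's profit: π_K = (311 - 3Q)q_K - (124q_K + q_K²). Setting ∂π_K/∂q_K = 0: 187 - 8q_K - 3(q_O) = 0.
Orion's first-order condition: 238 - 12q_O - 3(q_K) = 0.
Rearranging gives the reaction functions q_K = (187 - 3q_O)/8 and q_O = (238 - 3q_K)/12.
Substituting one into the other gives q_K = 510/29 and q_O = 1343/87.
Price P = 311 - 3·33.0230 = 211.9310.
Orion's profit: 211.9310·(1343/87) - 73·(1343/87) - 3(1343/87)² = 1429.7654.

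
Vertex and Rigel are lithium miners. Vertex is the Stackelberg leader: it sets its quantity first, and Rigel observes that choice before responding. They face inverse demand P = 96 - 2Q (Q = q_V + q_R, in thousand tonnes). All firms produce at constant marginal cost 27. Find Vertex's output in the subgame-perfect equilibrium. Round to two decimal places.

17.25

Solve by backward induction. Given q_V, the follower Rigel maximises π_R = (96 - 2q_V - 2q_R)q_R - 27q_R.
∂π_R/∂q_R = 69 - 2q_V - 4q_R = 0 gives the reaction function q_R = (69 - 2q_V)/4.
Vertex substitutes q_R(q_V) into its own profit: π_V = q_V(96 - 2q_V - (69 - 2q_V)/2) - 27q_V = (123/2 - q_V)q_V - 27q_V.
Maximising: ∂π_V/∂q_V = 69/2 - 2q_V = 0, giving q_V = 69/4.
Then q_R = (69 - 2·(69/4))/4 = 69/8.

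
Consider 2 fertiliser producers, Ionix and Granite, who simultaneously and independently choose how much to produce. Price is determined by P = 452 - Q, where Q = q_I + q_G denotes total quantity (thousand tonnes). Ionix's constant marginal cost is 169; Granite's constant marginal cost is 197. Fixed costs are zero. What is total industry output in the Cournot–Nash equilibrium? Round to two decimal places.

Ionix's profit: π_I = (452 - Q)q_I - (169q_I). Setting ∂π_I/∂q_I = 0: 283 - 2q_I - (q_G) = 0.
Granite's first-order condition: 255 - 2q_G - (q_I) = 0.
Rearranging gives the reaction functions q_I = (283 - q_G)/2 and q_G = (255 - q_I)/2.
Solving the pair: q_I = 311/3, q_G = 227/3.
Total output Q = 311/3 + 227/3 = 538/3.

179.33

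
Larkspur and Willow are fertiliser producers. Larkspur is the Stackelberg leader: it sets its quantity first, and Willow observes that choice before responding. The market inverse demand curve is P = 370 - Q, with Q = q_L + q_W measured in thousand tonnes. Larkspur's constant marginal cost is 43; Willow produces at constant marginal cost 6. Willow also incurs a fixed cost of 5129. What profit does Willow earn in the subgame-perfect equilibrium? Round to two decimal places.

6861.25

Solve by backward induction. Given q_L, the follower Willow maximises π_W = (370 - q_L - q_W)q_W - 6q_W.
Setting the follower's marginal profit to zero, 364 - q_L - 2q_W = 0, i.e. q_W = (364 - q_L)/2.
Larkspur substitutes q_W(q_L) into its own profit: π_L = q_L(370 - q_L - (364 - q_L)/2) - 43q_L = (188 - (1/2)q_L)q_L - 43q_L.
The leader's first-order condition 145 - q_L = 0 yields q_L = 145.
Then q_W = (364 - 145)/2 = 219/2.
Price P = 370 - 509/2 = 231/2.
Willow's profit: (231/2 - 6)·(219/2) - 5129 = 6861.2500.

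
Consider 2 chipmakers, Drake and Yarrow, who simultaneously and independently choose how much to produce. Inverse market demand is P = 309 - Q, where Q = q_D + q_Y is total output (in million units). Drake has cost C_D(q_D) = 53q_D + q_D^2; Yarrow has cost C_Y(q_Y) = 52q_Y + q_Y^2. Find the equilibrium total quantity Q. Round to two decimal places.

Drake's profit: π_D = (309 - Q)q_D - (53q_D + q_D²). Setting ∂π_D/∂q_D = 0: 256 - 4q_D - (q_Y) = 0.
Yarrow's profit: π_Y = (309 - Q)q_Y - (52q_Y + q_Y²). Setting ∂π_Y/∂q_Y = 0: 257 - 4q_Y - (q_D) = 0.
So q_D = (256 - q_Y)/4 and q_Y = (257 - q_D)/4.
Solving the pair: q_D = 767/15, q_Y = 772/15.
Total output Q = 767/15 + 772/15 = 513/5.

102.60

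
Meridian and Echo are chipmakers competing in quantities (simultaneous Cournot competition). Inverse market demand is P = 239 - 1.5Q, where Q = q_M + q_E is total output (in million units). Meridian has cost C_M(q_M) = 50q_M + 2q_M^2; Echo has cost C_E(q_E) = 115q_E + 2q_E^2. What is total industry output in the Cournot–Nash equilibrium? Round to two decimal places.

Meridian's profit: π_M = (239 - 1.5Q)q_M - (50q_M + 2q_M²). Setting ∂π_M/∂q_M = 0: 189 - 7q_M - (3/2)(q_E) = 0.
Echo's profit: π_E = (239 - 1.5Q)q_E - (115q_E + 2q_E²). Setting ∂π_E/∂q_E = 0: 124 - 7q_E - (3/2)(q_M) = 0.
So q_M = (189 - (3/2)q_E)/7 and q_E = (124 - (3/2)q_M)/7.
Solving the pair: q_M = 24.3209, q_E = 12.5027.
Total output Q = 24.3209 + 12.5027 = 626/17.

36.82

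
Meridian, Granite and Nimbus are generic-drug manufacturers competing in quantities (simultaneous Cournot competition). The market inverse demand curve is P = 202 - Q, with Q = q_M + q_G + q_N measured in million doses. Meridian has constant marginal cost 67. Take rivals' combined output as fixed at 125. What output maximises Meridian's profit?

With rivals' combined output fixed at 125, Meridian's profit is π_M = (202 - 125 - q_M)q_M - (67q_M) = (77 - q_M)q_M - (67q_M).
∂π_M/∂q_M = 10 - 2q_M = 0, so q_M = 5.

5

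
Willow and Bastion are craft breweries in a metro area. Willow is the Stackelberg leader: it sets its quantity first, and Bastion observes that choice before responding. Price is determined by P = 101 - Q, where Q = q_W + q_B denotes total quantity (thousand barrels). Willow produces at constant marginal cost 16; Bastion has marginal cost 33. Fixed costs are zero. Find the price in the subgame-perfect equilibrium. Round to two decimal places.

41.50

Solve by backward induction. Given q_W, the follower Bastion maximises π_B = (101 - q_W - q_B)q_B - 33q_B.
∂π_B/∂q_B = 68 - q_W - 2q_B = 0 gives the reaction function q_B = (68 - q_W)/2.
Willow substitutes q_B(q_W) into its own profit: π_W = q_W(101 - q_W - (68 - q_W)/2) - 16q_W = (67 - (1/2)q_W)q_W - 16q_W.
Maximising: ∂π_W/∂q_W = 51 - q_W = 0, giving q_W = 51.
Then q_B = (68 - 51)/2 = 17/2.
Total output Q = 119/2, so price P = 101 - 119/2 = 83/2.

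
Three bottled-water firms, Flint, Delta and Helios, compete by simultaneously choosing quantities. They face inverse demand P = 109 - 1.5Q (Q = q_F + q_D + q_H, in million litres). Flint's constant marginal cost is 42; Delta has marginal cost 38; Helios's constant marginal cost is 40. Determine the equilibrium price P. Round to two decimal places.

57.25

Flint's profit: π_F = (109 - 1.5Q)q_F - (42q_F). Setting ∂π_F/∂q_F = 0: 67 - 3q_F - (3/2)(q_D + q_H) = 0.
Delta's profit: π_D = (109 - 1.5Q)q_D - (38q_D). Setting ∂π_D/∂q_D = 0: 71 - 3q_D - (3/2)(q_F + q_H) = 0.
Helios's profit: π_H = (109 - 1.5Q)q_H - (40q_H). Setting ∂π_H/∂q_H = 0: 69 - 3q_H - (3/2)(q_F + q_D) = 0.
Summing all 3 equations gives 207 − 6Q = 0, hence Q = 69/2.
Back-substituting: q_F = (67 − 207/4)/(3/2) = 61/6, q_D = (71 − 207/4)/(3/2) = 77/6, q_H = (69 − 207/4)/(3/2) = 23/2.
Total output Q = 69/2, so price P = 109 - (3/2)·(69/2) = 229/4.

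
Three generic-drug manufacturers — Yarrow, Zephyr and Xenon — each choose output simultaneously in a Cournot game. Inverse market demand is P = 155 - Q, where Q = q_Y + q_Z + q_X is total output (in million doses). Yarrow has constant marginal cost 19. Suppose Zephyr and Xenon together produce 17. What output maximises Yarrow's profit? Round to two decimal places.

With rivals' combined output fixed at 17, Yarrow's profit is π_Y = (155 - 17 - q_Y)q_Y - (19q_Y) = (138 - q_Y)q_Y - (19q_Y).
∂π_Y/∂q_Y = 119 - 2q_Y = 0, so q_Y = 119/2.

59.50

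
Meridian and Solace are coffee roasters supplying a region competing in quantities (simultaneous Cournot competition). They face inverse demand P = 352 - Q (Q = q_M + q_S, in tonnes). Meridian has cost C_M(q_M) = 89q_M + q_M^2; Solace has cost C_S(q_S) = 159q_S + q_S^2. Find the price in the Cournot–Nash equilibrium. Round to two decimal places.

260.80

Meridian's profit: π_M = (352 - Q)q_M - (89q_M + q_M²). Setting ∂π_M/∂q_M = 0: 263 - 4q_M - (q_S) = 0.
Solace's first-order condition: 193 - 4q_S - (q_M) = 0.
Rearranging gives the reaction functions q_M = (263 - q_S)/4 and q_S = (193 - q_M)/4.
Solving the pair: q_M = 859/15, q_S = 509/15.
Total output Q = 456/5, so price P = 352 - 456/5 = 1304/5.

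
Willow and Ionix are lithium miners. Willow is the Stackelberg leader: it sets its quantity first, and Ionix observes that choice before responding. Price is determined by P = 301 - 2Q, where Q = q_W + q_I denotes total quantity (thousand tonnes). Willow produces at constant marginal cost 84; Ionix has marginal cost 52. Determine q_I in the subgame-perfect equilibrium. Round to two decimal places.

39.13

The follower Ionix best-responds to any q_W: π_I = (301 - 2Q)q_I - 52q_I.
∂π_I/∂q_I = 249 - 2q_W - 4q_I = 0 gives the reaction function q_I = (249 - 2q_W)/4.
The leader anticipates this reaction. Substituting into P = 301 - 2Q gives P = 353/2 - q_W, so π_W = (353/2 - q_W)q_W - 84q_W.
The leader's first-order condition 185/2 - 2q_W = 0 yields q_W = 185/4.
Then q_I = (249 - 2·(185/4))/4 = 313/8.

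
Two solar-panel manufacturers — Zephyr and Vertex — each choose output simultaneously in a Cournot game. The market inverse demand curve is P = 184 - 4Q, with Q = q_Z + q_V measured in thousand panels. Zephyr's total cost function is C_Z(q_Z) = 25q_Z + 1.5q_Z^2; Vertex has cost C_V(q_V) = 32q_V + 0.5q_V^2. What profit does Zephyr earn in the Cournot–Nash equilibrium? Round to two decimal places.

540.76

Zephyr's profit: π_Z = (184 - 4Q)q_Z - (25q_Z + (3/2)q_Z²). Setting ∂π_Z/∂q_Z = 0: 159 - 11q_Z - 4(q_V) = 0.
Vertex's first-order condition: 152 - 9q_V - 4(q_Z) = 0.
Best responses: q_Z = (159 - 4q_V)/11, q_V = (152 - 4q_Z)/9.
Substituting one into the other gives q_Z = 823/83 and q_V = 1036/83.
Price P = 184 - 4·(1859/83) = 94.4096.
Zephyr's profit: 94.4096·(823/83) - 25·(823/83) - (3/2)(823/83)² = 540.7620.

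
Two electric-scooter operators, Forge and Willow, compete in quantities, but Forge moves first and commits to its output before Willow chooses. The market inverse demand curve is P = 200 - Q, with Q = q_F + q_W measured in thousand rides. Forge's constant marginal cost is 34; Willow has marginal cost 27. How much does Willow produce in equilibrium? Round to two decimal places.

46.75

The follower Willow best-responds to any q_F: π_W = (200 - Q)q_W - 27q_W.
Follower FOC: 173 - q_F - 2q_W = 0, so q_W(q_F) = (173 - q_F)/2.
The leader anticipates this reaction. Substituting into P = 200 - Q gives P = 227/2 - (1/2)q_F, so π_F = (227/2 - (1/2)q_F)q_F - 34q_F.
The leader's first-order condition 159/2 - q_F = 0 yields q_F = 159/2.
Then q_W = (173 - 159/2)/2 = 187/4.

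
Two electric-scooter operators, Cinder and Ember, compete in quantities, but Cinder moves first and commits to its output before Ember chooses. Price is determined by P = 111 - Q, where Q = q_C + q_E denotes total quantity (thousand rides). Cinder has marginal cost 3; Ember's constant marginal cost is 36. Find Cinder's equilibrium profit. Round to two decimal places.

The follower Ember best-responds to any q_C: π_E = (111 - Q)q_E - 36q_E.
Setting the follower's marginal profit to zero, 75 - q_C - 2q_E = 0, i.e. q_E = (75 - q_C)/2.
The leader anticipates this reaction. Substituting into P = 111 - Q gives P = 147/2 - (1/2)q_C, so π_C = (147/2 - (1/2)q_C)q_C - 3q_C.
The leader's first-order condition 141/2 - q_C = 0 yields q_C = 141/2.
Then q_E = (75 - 141/2)/2 = 9/4.
Price P = 111 - 291/4 = 153/4.
Cinder's profit: (153/4 - 3)·(141/2) = 2485.1250.

2485.13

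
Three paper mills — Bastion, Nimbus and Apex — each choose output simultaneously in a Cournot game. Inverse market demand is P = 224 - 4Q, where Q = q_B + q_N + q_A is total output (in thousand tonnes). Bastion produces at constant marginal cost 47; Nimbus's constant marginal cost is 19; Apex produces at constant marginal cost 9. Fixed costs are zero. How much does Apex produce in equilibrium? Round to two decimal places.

16.44

Bastion's profit: π_B = (224 - 4Q)q_B - (47q_B). Setting ∂π_B/∂q_B = 0: 177 - 8q_B - 4(q_N + q_A) = 0.
Nimbus's first-order condition: 205 - 8q_N - 4(q_B + q_A) = 0.
Apex's profit: π_A = (224 - 4Q)q_A - (9q_A). Setting ∂π_A/∂q_A = 0: 215 - 8q_A - 4(q_B + q_N) = 0.
Adding the 3 first-order conditions: 597 − 16Q = 0, so Q = 597/16.
Back-substituting: q_B = (177 − 597/4)/4 = 111/16, q_N = (205 − 597/4)/4 = 223/16, q_A = (215 − 597/4)/4 = 263/16.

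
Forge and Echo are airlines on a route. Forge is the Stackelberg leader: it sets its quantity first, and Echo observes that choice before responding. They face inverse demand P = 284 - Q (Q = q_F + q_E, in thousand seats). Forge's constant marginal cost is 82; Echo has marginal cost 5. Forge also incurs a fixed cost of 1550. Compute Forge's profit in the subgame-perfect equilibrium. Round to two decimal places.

403.13

Solve by backward induction. Given q_F, the follower Echo maximises π_E = (284 - q_F - q_E)q_E - 5q_E.
Follower FOC: 279 - q_F - 2q_E = 0, so q_E(q_F) = (279 - q_F)/2.
Forge substitutes q_E(q_F) into its own profit: π_F = q_F(284 - q_F - (279 - q_F)/2) - 82q_F = (289/2 - (1/2)q_F)q_F - 82q_F.
Leader FOC: 125/2 - q_F = 0, so q_F = 125/2.
Then q_E = (279 - 125/2)/2 = 433/4.
Price P = 284 - 683/4 = 453/4.
Forge's profit: (453/4 - 82)·(125/2) - 1550 = 403.1250.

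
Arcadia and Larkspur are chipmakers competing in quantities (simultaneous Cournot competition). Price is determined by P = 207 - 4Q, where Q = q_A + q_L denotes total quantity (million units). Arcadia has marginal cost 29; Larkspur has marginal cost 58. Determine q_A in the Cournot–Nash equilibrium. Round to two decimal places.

17.25

Arcadia's profit: π_A = (207 - 4Q)q_A - (29q_A). Setting ∂π_A/∂q_A = 0: 178 - 8q_A - 4(q_L) = 0.
Larkspur's first-order condition: 149 - 8q_L - 4(q_A) = 0.
Rearranging gives the reaction functions q_A = (178 - 4q_L)/8 and q_L = (149 - 4q_A)/8.
Solving the pair: q_A = 69/4, q_L = 10.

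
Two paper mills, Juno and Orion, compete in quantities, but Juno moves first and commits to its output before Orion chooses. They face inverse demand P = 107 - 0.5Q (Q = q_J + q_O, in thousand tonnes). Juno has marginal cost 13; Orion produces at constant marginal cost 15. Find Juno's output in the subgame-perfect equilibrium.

Solve by backward induction. Given q_J, the follower Orion maximises π_O = (107 - (1/2)q_J - (1/2)q_O)q_O - 15q_O.
Setting the follower's marginal profit to zero, 92 - (1/2)q_J - q_O = 0, i.e. q_O = (92 - (1/2)q_J).
The leader anticipates this reaction. Substituting into P = 107 - 0.5Q gives P = 61 - (1/4)q_J, so π_J = (61 - (1/4)q_J)q_J - 13q_J.
Leader FOC: 48 - (1/2)q_J = 0, so q_J = 96.
Then q_O = (92 - (1/2)·96) = 44.

96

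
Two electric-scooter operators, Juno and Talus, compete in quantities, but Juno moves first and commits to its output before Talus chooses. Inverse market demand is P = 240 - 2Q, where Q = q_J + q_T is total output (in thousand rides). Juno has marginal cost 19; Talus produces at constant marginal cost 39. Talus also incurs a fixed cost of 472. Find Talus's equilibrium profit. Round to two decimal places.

The follower Talus best-responds to any q_J: π_T = (240 - 2Q)q_T - 39q_T.
Follower FOC: 201 - 2q_J - 4q_T = 0, so q_T(q_J) = (201 - 2q_J)/4.
The leader anticipates this reaction. Substituting into P = 240 - 2Q gives P = 279/2 - q_J, so π_J = (279/2 - q_J)q_J - 19q_J.
The leader's first-order condition 241/2 - 2q_J = 0 yields q_J = 241/4.
Then q_T = (201 - 2·(241/4))/4 = 161/8.
Price P = 240 - 2·(643/8) = 317/4.
Talus's profit: (317/4 - 39)·(161/8) - 472 = 338.0313.

338.03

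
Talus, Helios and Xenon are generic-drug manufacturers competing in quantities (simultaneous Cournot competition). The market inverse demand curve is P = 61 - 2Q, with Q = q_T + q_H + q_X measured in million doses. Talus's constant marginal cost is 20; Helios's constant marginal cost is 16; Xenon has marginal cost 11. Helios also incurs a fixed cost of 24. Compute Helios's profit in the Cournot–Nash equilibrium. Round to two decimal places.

Talus's profit: π_T = (61 - 2Q)q_T - (20q_T). Setting ∂π_T/∂q_T = 0: 41 - 4q_T - 2(q_H + q_X) = 0.
Helios's first-order condition: 45 - 4q_H - 2(q_T + q_X) = 0.
Xenon's profit: π_X = (61 - 2Q)q_X - (11q_X). Setting ∂π_X/∂q_X = 0: 50 - 4q_X - 2(q_T + q_H) = 0.
Adding the 3 conditions: 136 − 4Q − 4Q = 0, i.e. Q = 17.
Back-substituting: q_T = (41 − 34)/2 = 7/2, q_H = (45 − 34)/2 = 11/2, q_X = (50 − 34)/2 = 8.
Price P = 61 - 2·17 = 27.
Helios's profit: (27 - 16)·(11/2) - 24 = 73/2.

36.50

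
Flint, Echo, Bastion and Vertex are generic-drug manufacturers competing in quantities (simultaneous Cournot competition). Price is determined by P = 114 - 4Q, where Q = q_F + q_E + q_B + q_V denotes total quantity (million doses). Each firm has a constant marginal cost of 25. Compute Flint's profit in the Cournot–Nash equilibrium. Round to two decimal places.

A representative firm's profit is π_i = q_i(114 - 4Q) - 25q_i.
Setting ∂π_i/∂q_i = 0 with rivals' quantities fixed: 89 - 8q_i - 4·Σ_{j≠i} q_j = 0.
With identical firms every q_j equals q_i, so Σ_{j≠i} q_j = 3q_i and 89 = 20q_i, giving q_i = 89/20.
Price P = 114 - 4·(89/5) = 214/5.
Flint's profit: (214/5 - 25)·(89/20) = 79.2100.

79.21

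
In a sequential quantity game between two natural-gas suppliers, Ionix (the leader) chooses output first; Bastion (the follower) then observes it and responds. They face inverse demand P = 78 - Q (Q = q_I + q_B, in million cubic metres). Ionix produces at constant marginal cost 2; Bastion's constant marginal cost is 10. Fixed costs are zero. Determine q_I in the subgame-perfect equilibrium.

42

Solve by backward induction. Given q_I, the follower Bastion maximises π_B = (78 - q_I - q_B)q_B - 10q_B.
Setting the follower's marginal profit to zero, 68 - q_I - 2q_B = 0, i.e. q_B = (68 - q_I)/2.
Ionix substitutes q_B(q_I) into its own profit: π_I = q_I(78 - q_I - (68 - q_I)/2) - 2q_I = (44 - (1/2)q_I)q_I - 2q_I.
Leader FOC: 42 - q_I = 0, so q_I = 42.
Then q_B = (68 - 42)/2 = 13.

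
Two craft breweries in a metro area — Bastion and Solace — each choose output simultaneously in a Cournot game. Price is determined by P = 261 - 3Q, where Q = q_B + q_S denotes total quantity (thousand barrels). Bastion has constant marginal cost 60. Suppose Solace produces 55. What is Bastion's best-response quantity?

With the rival's output fixed at 55, Bastion's profit is π_B = (261 - 3·55 - 3q_B)q_B - (60q_B) = (96 - 3q_B)q_B - (60q_B).
∂π_B/∂q_B = 36 - 6q_B = 0, so q_B = 6.

6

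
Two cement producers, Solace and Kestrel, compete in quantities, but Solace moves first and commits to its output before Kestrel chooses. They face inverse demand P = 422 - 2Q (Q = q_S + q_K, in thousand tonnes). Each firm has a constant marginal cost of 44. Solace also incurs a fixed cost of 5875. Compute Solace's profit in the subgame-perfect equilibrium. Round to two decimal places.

Solve by backward induction. Given q_S, the follower Kestrel maximises π_K = (422 - 2q_S - 2q_K)q_K - 44q_K.
Setting the follower's marginal profit to zero, 378 - 2q_S - 4q_K = 0, i.e. q_K = (378 - 2q_S)/4.
The leader anticipates this reaction. Substituting into P = 422 - 2Q gives P = 233 - q_S, so π_S = (233 - q_S)q_S - 44q_S.
The leader's first-order condition 189 - 2q_S = 0 yields q_S = 189/2.
Then q_K = (378 - 2·(189/2))/4 = 189/4.
Price P = 422 - 2·(567/4) = 277/2.
Solace's profit: (277/2 - 44)·(189/2) - 5875 = 3055.2500.

3055.25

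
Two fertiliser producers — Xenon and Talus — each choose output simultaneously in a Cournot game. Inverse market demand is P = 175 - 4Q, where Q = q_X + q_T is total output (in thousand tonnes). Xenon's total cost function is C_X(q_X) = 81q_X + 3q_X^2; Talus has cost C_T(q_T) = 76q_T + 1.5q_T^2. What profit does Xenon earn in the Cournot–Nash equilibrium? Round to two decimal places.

Xenon's profit: π_X = (175 - 4Q)q_X - (81q_X + 3q_X²). Setting ∂π_X/∂q_X = 0: 94 - 14q_X - 4(q_T) = 0.
Talus's first-order condition: 99 - 11q_T - 4(q_X) = 0.
Best responses: q_X = (94 - 4q_T)/14, q_T = (99 - 4q_X)/11.
Solving the pair: q_X = 319/69, q_T = 505/69.
Price P = 175 - 4·(824/69) = 127.2319.
Xenon's profit: 127.2319·(319/69) - 81·(319/69) - 3(319/69)² = 149.6171.

149.62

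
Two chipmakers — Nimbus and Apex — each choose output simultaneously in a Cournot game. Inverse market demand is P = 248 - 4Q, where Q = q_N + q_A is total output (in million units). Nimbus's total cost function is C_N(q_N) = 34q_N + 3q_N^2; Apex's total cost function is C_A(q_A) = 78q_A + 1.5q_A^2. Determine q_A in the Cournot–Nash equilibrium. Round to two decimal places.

Nimbus's profit: π_N = (248 - 4Q)q_N - (34q_N + 3q_N²). Setting ∂π_N/∂q_N = 0: 214 - 14q_N - 4(q_A) = 0.
Apex's profit: π_A = (248 - 4Q)q_A - (78q_A + (3/2)q_A²). Setting ∂π_A/∂q_A = 0: 170 - 11q_A - 4(q_N) = 0.
Rearranging gives the reaction functions q_N = (214 - 4q_A)/14 and q_A = (170 - 4q_N)/11.
Solving the pair: q_N = 279/23, q_A = 254/23.

11.04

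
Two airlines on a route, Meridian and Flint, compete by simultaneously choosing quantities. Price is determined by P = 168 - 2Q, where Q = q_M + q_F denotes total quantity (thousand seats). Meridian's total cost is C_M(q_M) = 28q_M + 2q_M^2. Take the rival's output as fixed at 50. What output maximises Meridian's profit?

5

With the rival's output fixed at 50, Meridian's profit is π_M = (168 - 2·50 - 2q_M)q_M - (28q_M + 2q_M²) = (68 - 2q_M)q_M - (28q_M + 2q_M²).
∂π_M/∂q_M = 40 - 8q_M = 0, so q_M = 5.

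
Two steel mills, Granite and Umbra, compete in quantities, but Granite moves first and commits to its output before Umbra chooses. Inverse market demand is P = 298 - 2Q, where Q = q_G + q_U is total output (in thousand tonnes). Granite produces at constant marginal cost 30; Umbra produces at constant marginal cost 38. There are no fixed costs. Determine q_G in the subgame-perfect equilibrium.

The follower Umbra best-responds to any q_G: π_U = (298 - 2Q)q_U - 38q_U.
Setting the follower's marginal profit to zero, 260 - 2q_G - 4q_U = 0, i.e. q_U = (260 - 2q_G)/4.
Granite substitutes q_U(q_G) into its own profit: π_G = q_G(298 - 2q_G - (260 - 2q_G)/2) - 30q_G = (168 - q_G)q_G - 30q_G.
Leader FOC: 138 - 2q_G = 0, so q_G = 69.
Then q_U = (260 - 2·69)/4 = 61/2.

69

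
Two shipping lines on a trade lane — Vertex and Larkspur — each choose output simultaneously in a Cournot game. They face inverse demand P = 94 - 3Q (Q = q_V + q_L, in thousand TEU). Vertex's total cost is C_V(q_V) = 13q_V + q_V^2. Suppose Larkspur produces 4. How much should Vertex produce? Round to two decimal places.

8.63

With the rival's output fixed at 4, Vertex's profit is π_V = (94 - 3·4 - 3q_V)q_V - (13q_V + q_V²) = (82 - 3q_V)q_V - (13q_V + q_V²).
∂π_V/∂q_V = 69 - 8q_V = 0, so q_V = 69/8.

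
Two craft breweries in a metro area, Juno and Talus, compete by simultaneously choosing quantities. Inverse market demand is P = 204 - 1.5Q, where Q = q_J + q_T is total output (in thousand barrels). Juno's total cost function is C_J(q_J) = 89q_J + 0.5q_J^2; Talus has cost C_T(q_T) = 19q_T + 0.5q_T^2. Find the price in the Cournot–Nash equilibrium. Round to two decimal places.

Juno's profit: π_J = (204 - 1.5Q)q_J - (89q_J + (1/2)q_J²). Setting ∂π_J/∂q_J = 0: 115 - 4q_J - (3/2)(q_T) = 0.
Talus's first-order condition: 185 - 4q_T - (3/2)(q_J) = 0.
Best responses: q_J = (115 - (3/2)q_T)/4, q_T = (185 - (3/2)q_J)/4.
Substituting one into the other gives q_J = 146/11 and q_T = 454/11.
Total output Q = 600/11, so price P = 204 - (3/2)·(600/11) = 1344/11.

122.18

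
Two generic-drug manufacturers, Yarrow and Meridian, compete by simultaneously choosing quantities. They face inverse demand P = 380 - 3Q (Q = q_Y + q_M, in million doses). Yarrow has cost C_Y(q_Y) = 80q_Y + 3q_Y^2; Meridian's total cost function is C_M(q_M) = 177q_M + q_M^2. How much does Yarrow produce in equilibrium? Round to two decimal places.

Yarrow's profit: π_Y = (380 - 3Q)q_Y - (80q_Y + 3q_Y²). Setting ∂π_Y/∂q_Y = 0: 300 - 12q_Y - 3(q_M) = 0.
Meridian's first-order condition: 203 - 8q_M - 3(q_Y) = 0.
Best responses: q_Y = (300 - 3q_M)/12, q_M = (203 - 3q_Y)/8.
Solving the pair: q_Y = 597/29, q_M = 512/29.

20.59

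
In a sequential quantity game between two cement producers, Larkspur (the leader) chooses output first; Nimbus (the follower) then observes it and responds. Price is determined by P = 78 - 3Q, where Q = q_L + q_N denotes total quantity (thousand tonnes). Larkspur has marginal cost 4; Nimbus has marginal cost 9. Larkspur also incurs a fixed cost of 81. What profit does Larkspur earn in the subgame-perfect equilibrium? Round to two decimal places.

The follower Nimbus best-responds to any q_L: π_N = (78 - 3Q)q_N - 9q_N.
∂π_N/∂q_N = 69 - 3q_L - 6q_N = 0 gives the reaction function q_N = (69 - 3q_L)/6.
The leader anticipates this reaction. Substituting into P = 78 - 3Q gives P = 87/2 - (3/2)q_L, so π_L = (87/2 - (3/2)q_L)q_L - 4q_L.
Leader FOC: 79/2 - 3q_L = 0, so q_L = 79/6.
Then q_N = (69 - 3·(79/6))/6 = 59/12.
Price P = 78 - 3·(217/12) = 95/4.
Larkspur's profit: (95/4 - 4)·(79/6) - 81 = 179.0417.

179.04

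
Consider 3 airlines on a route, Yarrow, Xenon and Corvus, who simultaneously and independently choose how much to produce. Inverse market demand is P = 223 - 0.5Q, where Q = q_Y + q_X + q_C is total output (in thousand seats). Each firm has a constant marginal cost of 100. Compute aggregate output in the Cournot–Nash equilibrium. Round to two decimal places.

184.50

A representative firm's profit is π_i = q_i(223 - 0.5Q) - 100q_i.
First-order condition (treating rivals' output as given): 123 - q_i - (1/2)·Σ_{j≠i} q_j = 0.
By symmetry each firm produces the same amount; substituting Σ_{j≠i} q_j = 2q_i yields q_i = 123/2.
Total output Q = 123/2 + 123/2 + 123/2 = 369/2.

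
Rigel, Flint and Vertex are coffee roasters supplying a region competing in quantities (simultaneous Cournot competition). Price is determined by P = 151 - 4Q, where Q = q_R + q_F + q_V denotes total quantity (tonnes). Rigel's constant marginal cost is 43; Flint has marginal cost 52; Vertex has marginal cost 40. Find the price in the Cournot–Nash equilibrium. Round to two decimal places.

71.50

Rigel's profit: π_R = (151 - 4Q)q_R - (43q_R). Setting ∂π_R/∂q_R = 0: 108 - 8q_R - 4(q_F + q_V) = 0.
Flint's profit: π_F = (151 - 4Q)q_F - (52q_F). Setting ∂π_F/∂q_F = 0: 99 - 8q_F - 4(q_R + q_V) = 0.
Vertex's profit: π_V = (151 - 4Q)q_V - (40q_V). Setting ∂π_V/∂q_V = 0: 111 - 8q_V - 4(q_R + q_F) = 0.
Summing all 3 equations gives 318 − 16Q = 0, hence Q = 159/8.
Back-substituting: q_R = (108 − 159/2)/4 = 57/8, q_F = (99 − 159/2)/4 = 39/8, q_V = (111 − 159/2)/4 = 63/8.
Total output Q = 159/8, so price P = 151 - 4·(159/8) = 143/2.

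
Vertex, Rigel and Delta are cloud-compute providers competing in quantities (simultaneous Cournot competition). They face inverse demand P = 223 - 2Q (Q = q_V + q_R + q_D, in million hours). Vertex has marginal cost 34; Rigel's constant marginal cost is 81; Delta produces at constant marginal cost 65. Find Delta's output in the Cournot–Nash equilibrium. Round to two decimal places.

17.88

Vertex's profit: π_V = (223 - 2Q)q_V - (34q_V). Setting ∂π_V/∂q_V = 0: 189 - 4q_V - 2(q_R + q_D) = 0.
Rigel's profit: π_R = (223 - 2Q)q_R - (81q_R). Setting ∂π_R/∂q_R = 0: 142 - 4q_R - 2(q_V + q_D) = 0.
Delta's first-order condition: 158 - 4q_D - 2(q_V + q_R) = 0.
Adding the 3 first-order conditions: 489 − 8Q = 0, so Q = 489/8.
Back-substituting: q_V = (189 − 489/4)/2 = 267/8, q_R = (142 − 489/4)/2 = 79/8, q_D = (158 − 489/4)/2 = 143/8.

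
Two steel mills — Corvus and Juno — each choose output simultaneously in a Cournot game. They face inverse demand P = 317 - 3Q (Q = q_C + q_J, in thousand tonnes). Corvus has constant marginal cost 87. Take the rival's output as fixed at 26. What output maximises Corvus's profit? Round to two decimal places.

25.33

With the rival's output fixed at 26, Corvus's profit is π_C = (317 - 3·26 - 3q_C)q_C - (87q_C) = (239 - 3q_C)q_C - (87q_C).
∂π_C/∂q_C = 152 - 6q_C = 0, so q_C = 76/3.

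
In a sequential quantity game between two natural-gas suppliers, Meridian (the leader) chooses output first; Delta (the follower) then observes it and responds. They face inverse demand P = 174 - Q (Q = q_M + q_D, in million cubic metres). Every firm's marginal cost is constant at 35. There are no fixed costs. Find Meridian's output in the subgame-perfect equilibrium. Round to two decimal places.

The follower Delta best-responds to any q_M: π_D = (174 - Q)q_D - 35q_D.
Follower FOC: 139 - q_M - 2q_D = 0, so q_D(q_M) = (139 - q_M)/2.
Meridian substitutes q_D(q_M) into its own profit: π_M = q_M(174 - q_M - (139 - q_M)/2) - 35q_M = (209/2 - (1/2)q_M)q_M - 35q_M.
Maximising: ∂π_M/∂q_M = 139/2 - q_M = 0, giving q_M = 139/2.
Then q_D = (139 - 139/2)/2 = 139/4.

69.50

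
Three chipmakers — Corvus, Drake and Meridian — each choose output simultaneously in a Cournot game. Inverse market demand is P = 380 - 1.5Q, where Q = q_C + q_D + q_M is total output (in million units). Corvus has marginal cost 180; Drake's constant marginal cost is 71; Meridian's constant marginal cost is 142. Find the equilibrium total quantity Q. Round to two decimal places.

124.50

Corvus's profit: π_C = (380 - 1.5Q)q_C - (180q_C). Setting ∂π_C/∂q_C = 0: 200 - 3q_C - (3/2)(q_D + q_M) = 0.
Drake's first-order condition: 309 - 3q_D - (3/2)(q_C + q_M) = 0.
Meridian's profit: π_M = (380 - 1.5Q)q_M - (142q_M). Setting ∂π_M/∂q_M = 0: 238 - 3q_M - (3/2)(q_C + q_D) = 0.
Summing all 3 equations gives 747 − 6Q = 0, hence Q = 249/2.
Back-substituting: q_C = (200 − 747/4)/(3/2) = 53/6, q_D = (309 − 747/4)/(3/2) = 163/2, q_M = (238 − 747/4)/(3/2) = 205/6.
Total output Q = 53/6 + 163/2 + 205/6 = 249/2.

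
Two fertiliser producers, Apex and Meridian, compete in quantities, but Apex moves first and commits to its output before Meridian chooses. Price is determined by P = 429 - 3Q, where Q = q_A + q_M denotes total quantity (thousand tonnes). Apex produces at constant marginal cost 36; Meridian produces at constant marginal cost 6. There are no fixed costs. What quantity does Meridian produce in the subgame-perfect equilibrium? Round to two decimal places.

40.25

Solve by backward induction. Given q_A, the follower Meridian maximises π_M = (429 - 3q_A - 3q_M)q_M - 6q_M.
∂π_M/∂q_M = 423 - 3q_A - 6q_M = 0 gives the reaction function q_M = (423 - 3q_A)/6.
Apex substitutes q_M(q_A) into its own profit: π_A = q_A(429 - 3q_A - (423 - 3q_A)/2) - 36q_A = (435/2 - (3/2)q_A)q_A - 36q_A.
The leader's first-order condition 363/2 - 3q_A = 0 yields q_A = 121/2.
Then q_M = (423 - 3·(121/2))/6 = 161/4.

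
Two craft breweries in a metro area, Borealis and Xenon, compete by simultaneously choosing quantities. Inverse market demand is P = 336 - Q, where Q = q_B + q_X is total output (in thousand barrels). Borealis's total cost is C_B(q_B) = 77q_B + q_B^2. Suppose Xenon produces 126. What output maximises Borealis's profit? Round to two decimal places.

33.25

With the rival's output fixed at 126, Borealis's profit is π_B = (336 - 126 - q_B)q_B - (77q_B + q_B²) = (210 - q_B)q_B - (77q_B + q_B²).
∂π_B/∂q_B = 133 - 4q_B = 0, so q_B = 133/4.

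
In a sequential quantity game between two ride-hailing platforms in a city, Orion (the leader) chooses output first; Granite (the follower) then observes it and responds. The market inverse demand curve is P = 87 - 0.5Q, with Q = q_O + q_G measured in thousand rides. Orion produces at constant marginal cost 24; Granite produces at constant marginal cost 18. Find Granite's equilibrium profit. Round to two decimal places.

The follower Granite best-responds to any q_O: π_G = (87 - 0.5Q)q_G - 18q_G.
Follower FOC: 69 - (1/2)q_O - q_G = 0, so q_G(q_O) = (69 - (1/2)q_O).
Orion substitutes q_G(q_O) into its own profit: π_O = q_O(87 - (1/2)q_O - (69 - (1/2)q_O)/2) - 24q_O = (105/2 - (1/4)q_O)q_O - 24q_O.
Leader FOC: 57/2 - (1/2)q_O = 0, so q_O = 57.
Then q_G = (69 - (1/2)·57) = 81/2.
Price P = 87 - (1/2)·(195/2) = 153/4.
Granite's profit: (153/4 - 18)·(81/2) = 820.1250.

820.13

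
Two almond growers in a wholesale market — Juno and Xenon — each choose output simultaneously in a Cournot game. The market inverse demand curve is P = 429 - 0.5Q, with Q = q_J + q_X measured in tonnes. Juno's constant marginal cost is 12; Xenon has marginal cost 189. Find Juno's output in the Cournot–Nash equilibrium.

396

Juno's profit: π_J = (429 - 0.5Q)q_J - (12q_J). Setting ∂π_J/∂q_J = 0: 417 - q_J - (1/2)(q_X) = 0.
Xenon's profit: π_X = (429 - 0.5Q)q_X - (189q_X). Setting ∂π_X/∂q_X = 0: 240 - q_X - (1/2)(q_J) = 0.
So q_J = (417 - (1/2)q_X) and q_X = (240 - (1/2)q_J).
Solving the pair: q_J = 396, q_X = 42.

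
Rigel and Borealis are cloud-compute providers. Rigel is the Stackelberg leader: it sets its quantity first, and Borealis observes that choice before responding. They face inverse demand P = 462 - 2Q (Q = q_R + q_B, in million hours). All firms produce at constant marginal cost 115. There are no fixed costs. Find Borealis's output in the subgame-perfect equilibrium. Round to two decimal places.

43.38

Solve by backward induction. Given q_R, the follower Borealis maximises π_B = (462 - 2q_R - 2q_B)q_B - 115q_B.
Setting the follower's marginal profit to zero, 347 - 2q_R - 4q_B = 0, i.e. q_B = (347 - 2q_R)/4.
The leader anticipates this reaction. Substituting into P = 462 - 2Q gives P = 577/2 - q_R, so π_R = (577/2 - q_R)q_R - 115q_R.
Maximising: ∂π_R/∂q_R = 347/2 - 2q_R = 0, giving q_R = 347/4.
Then q_B = (347 - 2·(347/4))/4 = 347/8.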